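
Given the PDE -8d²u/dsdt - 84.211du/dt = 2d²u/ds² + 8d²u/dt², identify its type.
Rewriting in standard form: -2d²u/ds² - 8d²u/dsdt - 8d²u/dt² - 84.211du/dt = 0. The second-order coefficients are A = -2, B = -8, C = -8. Since B² - 4AC = 0 = 0, this is a parabolic PDE.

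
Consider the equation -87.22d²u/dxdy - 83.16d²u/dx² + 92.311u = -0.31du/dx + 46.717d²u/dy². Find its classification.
Rewriting in standard form: -83.16d²u/dx² - 87.22d²u/dxdy - 46.717d²u/dy² + 0.31du/dx + 92.311u = 0. Elliptic. (A = -83.16, B = -87.22, C = -46.717 gives B² - 4AC = -7932.61448.)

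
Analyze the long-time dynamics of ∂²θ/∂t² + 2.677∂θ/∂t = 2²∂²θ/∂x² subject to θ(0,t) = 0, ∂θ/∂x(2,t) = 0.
Long-time behavior: θ → 0. Damping (γ=2.677) dissipates energy; oscillations decay exponentially.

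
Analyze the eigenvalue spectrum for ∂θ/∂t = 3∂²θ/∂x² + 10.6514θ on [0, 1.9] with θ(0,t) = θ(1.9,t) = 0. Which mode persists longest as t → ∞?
Eigenvalues: λₙ = 3n²π²/1.9² - 10.6514.
First three modes:
  n=1: λ₁ = 3π²/1.9² - 10.6514 ≈ -2.45
  n=2: λ₂ = 12π²/1.9² - 10.6514 ≈ 22.156
  n=3: λ₃ = 27π²/1.9² - 10.6514 ≈ 63.166
Since 3π²/1.9² ≈ 8.202 < 10.6514, λ₁ < 0.
The n=1 mode grows fastest (−λₙ is largest for n=1) → dominates.
Asymptotic: θ ~ c₁ sin(πx/1.9) e^{2.45t} (exponential growth at rate −λ₁ ≈ 2.45).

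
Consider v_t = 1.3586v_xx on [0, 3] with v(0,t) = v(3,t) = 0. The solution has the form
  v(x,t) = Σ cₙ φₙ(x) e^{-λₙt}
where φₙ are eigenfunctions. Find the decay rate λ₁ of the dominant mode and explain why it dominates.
Eigenvalues: λₙ = 1.3586n²π²/3².
First three modes:
  n=1: λ₁ = 1.3586π²/3² ≈ 1.49
  n=2: λ₂ = 5.4344π²/3² ≈ 5.959 (4× faster decay)
  n=3: λ₃ = 12.2274π²/3² ≈ 13.409 (9× faster decay)
As t → ∞, higher modes decay exponentially faster. The n=1 mode dominates: v ~ c₁ sin(πx/3) e^{-λ₁t}.
Decay rate: λ₁ = 1.3586π²/3² ≈ 1.49.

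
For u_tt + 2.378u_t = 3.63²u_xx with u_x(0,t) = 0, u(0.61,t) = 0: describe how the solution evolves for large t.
u → 0. Damping (γ=2.378) dissipates energy; oscillations decay exponentially.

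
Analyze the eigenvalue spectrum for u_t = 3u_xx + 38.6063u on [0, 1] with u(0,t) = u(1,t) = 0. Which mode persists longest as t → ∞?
Eigenvalues: λₙ = 3n²π²/1² - 38.6063.
First three modes:
  n=1: λ₁ = 3π² - 38.6063 ≈ -8.997
  n=2: λ₂ = 12π² - 38.6063 ≈ 79.829
  n=3: λ₃ = 27π² - 38.6063 ≈ 227.873
Since 3π² ≈ 29.609 < 38.6063, λ₁ < 0.
The n=1 mode grows fastest (−λₙ is largest for n=1) → dominates.
Asymptotic: u ~ c₁ sin(πx/1) e^{8.997t} (exponential growth at rate −λ₁ ≈ 8.997).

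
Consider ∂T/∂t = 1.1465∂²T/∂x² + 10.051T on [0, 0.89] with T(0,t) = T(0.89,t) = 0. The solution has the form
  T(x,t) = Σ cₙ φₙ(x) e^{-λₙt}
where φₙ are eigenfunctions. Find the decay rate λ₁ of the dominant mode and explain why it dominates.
Eigenvalues: λₙ = 1.1465n²π²/0.89² - 10.051.
First three modes:
  n=1: λ₁ = 1.1465π²/0.89² - 10.051 ≈ 4.234
  n=2: λ₂ = 4.586π²/0.89² - 10.051 ≈ 47.091
  n=3: λ₃ = 10.3185π²/0.89² - 10.051 ≈ 118.518
Since 1.1465π²/0.89² ≈ 14.285 > 10.051, all λₙ > 0.
The n=1 mode decays slowest → dominates as t → ∞.
Asymptotic: T ~ c₁ sin(πx/0.89) e^{-λ₁t} with decay rate λ₁ ≈ 4.234.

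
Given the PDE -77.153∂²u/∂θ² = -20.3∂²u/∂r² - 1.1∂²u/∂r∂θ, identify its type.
Rewriting in standard form: 20.3∂²u/∂r² + 1.1∂²u/∂r∂θ - 77.153∂²u/∂θ² = 0. The second-order coefficients are A = 20.3, B = 1.1, C = -77.153. Since B² - 4AC = 6266.0336 > 0, this is a hyperbolic PDE.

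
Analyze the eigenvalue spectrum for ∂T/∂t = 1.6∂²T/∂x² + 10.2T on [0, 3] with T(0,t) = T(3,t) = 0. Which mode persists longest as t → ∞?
Eigenvalues: λₙ = 1.6n²π²/3² - 10.2.
First three modes:
  n=1: λ₁ = 1.6π²/3² - 10.2 ≈ -8.445
  n=2: λ₂ = 6.4π²/3² - 10.2 ≈ -3.182
  n=3: λ₃ = 14.4π²/3² - 10.2 ≈ 5.591
Since 1.6π²/3² ≈ 1.755 < 10.2, λ₁ < 0.
The n=1 mode grows fastest (−λₙ is largest for n=1) → dominates.
Asymptotic: T ~ c₁ sin(πx/3) e^{8.445t} (exponential growth at rate −λ₁ ≈ 8.445).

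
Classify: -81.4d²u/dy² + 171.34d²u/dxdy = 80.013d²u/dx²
Rewriting in standard form: -80.013d²u/dx² + 171.34d²u/dxdy - 81.4d²u/dy² = 0. Hyperbolic (discriminant = 3305.1628).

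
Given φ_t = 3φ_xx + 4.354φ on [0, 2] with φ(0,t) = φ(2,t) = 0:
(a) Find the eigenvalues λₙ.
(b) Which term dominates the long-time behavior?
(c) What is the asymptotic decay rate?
Eigenvalues: λₙ = 3n²π²/2² - 4.354.
First three modes:
  n=1: λ₁ = 3π²/2² - 4.354 ≈ 3.048
  n=2: λ₂ = 12π²/2² - 4.354 ≈ 25.255
  n=3: λ₃ = 27π²/2² - 4.354 ≈ 62.266
Since 3π²/2² ≈ 7.402 > 4.354, all λₙ > 0.
The n=1 mode decays slowest → dominates as t → ∞.
Asymptotic: φ ~ c₁ sin(πx/2) e^{-λ₁t} with decay rate λ₁ ≈ 3.048.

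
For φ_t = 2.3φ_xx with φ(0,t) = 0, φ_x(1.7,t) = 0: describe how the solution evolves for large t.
φ → 0. Heat escapes through the Dirichlet boundary.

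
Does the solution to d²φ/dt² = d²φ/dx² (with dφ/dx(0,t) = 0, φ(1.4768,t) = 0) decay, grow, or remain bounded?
φ oscillates (no decay). Energy is conserved; the solution oscillates indefinitely as standing waves.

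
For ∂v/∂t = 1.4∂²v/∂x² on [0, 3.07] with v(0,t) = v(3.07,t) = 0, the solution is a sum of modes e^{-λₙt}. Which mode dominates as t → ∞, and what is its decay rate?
Eigenvalues: λₙ = 1.4n²π²/3.07².
First three modes:
  n=1: λ₁ = 1.4π²/3.07² ≈ 1.466
  n=2: λ₂ = 5.6π²/3.07² ≈ 5.864 (4× faster decay)
  n=3: λ₃ = 12.6π²/3.07² ≈ 13.195 (9× faster decay)
As t → ∞, higher modes decay exponentially faster. The n=1 mode dominates: v ~ c₁ sin(πx/3.07) e^{-λ₁t}.
Decay rate: λ₁ = 1.4π²/3.07² ≈ 1.466.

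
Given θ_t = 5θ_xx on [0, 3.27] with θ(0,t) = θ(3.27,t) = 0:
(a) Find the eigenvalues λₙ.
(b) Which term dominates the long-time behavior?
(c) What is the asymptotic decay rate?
Eigenvalues: λₙ = 5n²π²/3.27².
First three modes:
  n=1: λ₁ = 5π²/3.27² ≈ 4.615
  n=2: λ₂ = 20π²/3.27² ≈ 18.46 (4× faster decay)
  n=3: λ₃ = 45π²/3.27² ≈ 41.535 (9× faster decay)
As t → ∞, higher modes decay exponentially faster. The n=1 mode dominates: θ ~ c₁ sin(πx/3.27) e^{-λ₁t}.
Decay rate: λ₁ = 5π²/3.27² ≈ 4.615.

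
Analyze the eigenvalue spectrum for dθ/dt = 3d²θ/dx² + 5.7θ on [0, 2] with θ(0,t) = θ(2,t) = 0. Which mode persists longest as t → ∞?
Eigenvalues: λₙ = 3n²π²/2² - 5.7.
First three modes:
  n=1: λ₁ = 3π²/2² - 5.7 ≈ 1.702
  n=2: λ₂ = 12π²/2² - 5.7 ≈ 23.909
  n=3: λ₃ = 27π²/2² - 5.7 ≈ 60.92
Since 3π²/2² ≈ 7.402 > 5.7, all λₙ > 0.
The n=1 mode decays slowest → dominates as t → ∞.
Asymptotic: θ ~ c₁ sin(πx/2) e^{-λ₁t} with decay rate λ₁ ≈ 1.702.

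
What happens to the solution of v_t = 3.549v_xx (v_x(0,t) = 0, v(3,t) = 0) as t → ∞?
v → 0. Heat escapes through the Dirichlet boundary.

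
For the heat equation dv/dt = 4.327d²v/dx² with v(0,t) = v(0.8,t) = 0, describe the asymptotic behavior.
v → 0. Heat diffuses out through both boundaries.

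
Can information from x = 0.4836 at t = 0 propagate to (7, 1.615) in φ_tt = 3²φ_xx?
No. The domain of dependence is [2.155, 11.845], and 0.4836 is outside this interval.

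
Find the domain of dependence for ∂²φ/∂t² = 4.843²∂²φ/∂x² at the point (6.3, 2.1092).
Domain of dependence: [-3.9148556, 16.5148556]. Signals travel at speed 4.843, so data within |x - 6.3| ≤ 4.843·2.1092 = 10.2148556 can reach the point.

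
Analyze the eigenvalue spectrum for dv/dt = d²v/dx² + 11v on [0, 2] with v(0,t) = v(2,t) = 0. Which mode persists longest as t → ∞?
Eigenvalues: λₙ = n²π²/2² - 11.
First three modes:
  n=1: λ₁ = π²/2² - 11 ≈ -8.533
  n=2: λ₂ = 4π²/2² - 11 ≈ -1.13
  n=3: λ₃ = 9π²/2² - 11 ≈ 11.207
Since π²/2² ≈ 2.467 < 11, λ₁ < 0.
The n=1 mode grows fastest (−λₙ is largest for n=1) → dominates.
Asymptotic: v ~ c₁ sin(πx/2) e^{8.533t} (exponential growth at rate −λ₁ ≈ 8.533).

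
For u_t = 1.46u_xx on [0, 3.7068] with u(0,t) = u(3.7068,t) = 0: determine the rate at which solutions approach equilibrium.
Eigenvalues: λₙ = 1.46n²π²/3.7068².
First three modes:
  n=1: λ₁ = 1.46π²/3.7068² ≈ 1.049
  n=2: λ₂ = 5.84π²/3.7068² ≈ 4.195 (4× faster decay)
  n=3: λ₃ = 13.14π²/3.7068² ≈ 9.438 (9× faster decay)
As t → ∞, higher modes decay exponentially faster. The n=1 mode dominates: u ~ c₁ sin(πx/3.7068) e^{-λ₁t}.
Decay rate: λ₁ = 1.46π²/3.7068² ≈ 1.049.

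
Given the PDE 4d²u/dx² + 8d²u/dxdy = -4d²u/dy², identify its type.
Rewriting in standard form: 4d²u/dx² + 8d²u/dxdy + 4d²u/dy² = 0. The second-order coefficients are A = 4, B = 8, C = 4. Since B² - 4AC = 0 = 0, this is a parabolic PDE.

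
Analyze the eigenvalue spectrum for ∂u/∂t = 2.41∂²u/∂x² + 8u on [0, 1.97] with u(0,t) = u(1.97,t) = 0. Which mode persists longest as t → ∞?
Eigenvalues: λₙ = 2.41n²π²/1.97² - 8.
First three modes:
  n=1: λ₁ = 2.41π²/1.97² - 8 ≈ -1.871
  n=2: λ₂ = 9.64π²/1.97² - 8 ≈ 16.516
  n=3: λ₃ = 21.69π²/1.97² - 8 ≈ 47.16
Since 2.41π²/1.97² ≈ 6.129 < 8, λ₁ < 0.
The n=1 mode grows fastest (−λₙ is largest for n=1) → dominates.
Asymptotic: u ~ c₁ sin(πx/1.97) e^{1.871t} (exponential growth at rate −λ₁ ≈ 1.871).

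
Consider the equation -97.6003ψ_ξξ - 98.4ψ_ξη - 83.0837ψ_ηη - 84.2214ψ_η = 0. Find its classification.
Elliptic. (A = -97.6003, B = -98.4, C = -83.0837 gives B² - 4AC = -22753.41618044.)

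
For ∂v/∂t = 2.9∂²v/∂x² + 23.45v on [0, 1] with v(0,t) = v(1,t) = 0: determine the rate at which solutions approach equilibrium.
Eigenvalues: λₙ = 2.9n²π²/1² - 23.45.
First three modes:
  n=1: λ₁ = 2.9π² - 23.45 ≈ 5.172
  n=2: λ₂ = 11.6π² - 23.45 ≈ 91.037
  n=3: λ₃ = 26.1π² - 23.45 ≈ 234.147
Since 2.9π² ≈ 28.622 > 23.45, all λₙ > 0.
The n=1 mode decays slowest → dominates as t → ∞.
Asymptotic: v ~ c₁ sin(πx/1) e^{-λ₁t} with decay rate λ₁ ≈ 5.172.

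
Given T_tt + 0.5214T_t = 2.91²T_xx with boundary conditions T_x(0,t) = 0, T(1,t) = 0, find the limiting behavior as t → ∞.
T → 0. Damping (γ=0.5214) dissipates energy; oscillations decay exponentially.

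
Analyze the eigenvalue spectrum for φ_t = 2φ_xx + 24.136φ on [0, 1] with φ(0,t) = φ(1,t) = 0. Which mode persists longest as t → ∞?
Eigenvalues: λₙ = 2n²π²/1² - 24.136.
First three modes:
  n=1: λ₁ = 2π² - 24.136 ≈ -4.397
  n=2: λ₂ = 8π² - 24.136 ≈ 54.821
  n=3: λ₃ = 18π² - 24.136 ≈ 153.517
Since 2π² ≈ 19.739 < 24.136, λ₁ < 0.
The n=1 mode grows fastest (−λₙ is largest for n=1) → dominates.
Asymptotic: φ ~ c₁ sin(πx/1) e^{4.397t} (exponential growth at rate −λ₁ ≈ 4.397).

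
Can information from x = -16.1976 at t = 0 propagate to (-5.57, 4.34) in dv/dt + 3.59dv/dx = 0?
No. Only data at x = -21.1506 affects (-5.57, 4.34). Advection has one-way propagation along characteristics.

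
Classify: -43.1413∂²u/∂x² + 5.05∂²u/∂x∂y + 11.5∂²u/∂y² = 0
Hyperbolic (discriminant = 2010.0023).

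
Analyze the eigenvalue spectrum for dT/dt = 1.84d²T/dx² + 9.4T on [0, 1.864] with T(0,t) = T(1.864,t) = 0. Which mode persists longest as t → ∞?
Eigenvalues: λₙ = 1.84n²π²/1.864² - 9.4.
First three modes:
  n=1: λ₁ = 1.84π²/1.864² - 9.4 ≈ -4.173
  n=2: λ₂ = 7.36π²/1.864² - 9.4 ≈ 11.507
  n=3: λ₃ = 16.56π²/1.864² - 9.4 ≈ 37.64
Since 1.84π²/1.864² ≈ 5.227 < 9.4, λ₁ < 0.
The n=1 mode grows fastest (−λₙ is largest for n=1) → dominates.
Asymptotic: T ~ c₁ sin(πx/1.864) e^{4.173t} (exponential growth at rate −λ₁ ≈ 4.173).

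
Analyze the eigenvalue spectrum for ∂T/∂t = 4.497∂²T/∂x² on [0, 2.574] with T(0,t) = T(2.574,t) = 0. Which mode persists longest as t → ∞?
Eigenvalues: λₙ = 4.497n²π²/2.574².
First three modes:
  n=1: λ₁ = 4.497π²/2.574² ≈ 6.699
  n=2: λ₂ = 17.988π²/2.574² ≈ 26.796 (4× faster decay)
  n=3: λ₃ = 40.473π²/2.574² ≈ 60.29 (9× faster decay)
As t → ∞, higher modes decay exponentially faster. The n=1 mode dominates: T ~ c₁ sin(πx/2.574) e^{-λ₁t}.
Decay rate: λ₁ = 4.497π²/2.574² ≈ 6.699.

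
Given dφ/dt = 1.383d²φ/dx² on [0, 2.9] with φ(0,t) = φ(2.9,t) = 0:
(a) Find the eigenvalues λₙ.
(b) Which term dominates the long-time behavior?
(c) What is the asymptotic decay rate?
Eigenvalues: λₙ = 1.383n²π²/2.9².
First three modes:
  n=1: λ₁ = 1.383π²/2.9² ≈ 1.623
  n=2: λ₂ = 5.532π²/2.9² ≈ 6.492 (4× faster decay)
  n=3: λ₃ = 12.447π²/2.9² ≈ 14.607 (9× faster decay)
As t → ∞, higher modes decay exponentially faster. The n=1 mode dominates: φ ~ c₁ sin(πx/2.9) e^{-λ₁t}.
Decay rate: λ₁ = 1.383π²/2.9² ≈ 1.623.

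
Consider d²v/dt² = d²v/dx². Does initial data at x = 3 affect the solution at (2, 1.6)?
Yes. The domain of dependence is [0.4, 3.6], and 3 ∈ [0.4, 3.6].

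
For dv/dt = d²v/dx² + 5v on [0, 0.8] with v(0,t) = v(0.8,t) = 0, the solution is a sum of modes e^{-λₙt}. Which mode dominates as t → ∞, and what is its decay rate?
Eigenvalues: λₙ = n²π²/0.8² - 5.
First three modes:
  n=1: λ₁ = π²/0.8² - 5 ≈ 10.421
  n=2: λ₂ = 4π²/0.8² - 5 ≈ 56.685
  n=3: λ₃ = 9π²/0.8² - 5 ≈ 133.791
Since π²/0.8² ≈ 15.421 > 5, all λₙ > 0.
The n=1 mode decays slowest → dominates as t → ∞.
Asymptotic: v ~ c₁ sin(πx/0.8) e^{-λ₁t} with decay rate λ₁ ≈ 10.421.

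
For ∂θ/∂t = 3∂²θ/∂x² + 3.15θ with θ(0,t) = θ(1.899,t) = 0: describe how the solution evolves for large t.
θ → 0. Diffusion dominates reaction (r=3.15 < κπ²/L²≈8.21); solution decays.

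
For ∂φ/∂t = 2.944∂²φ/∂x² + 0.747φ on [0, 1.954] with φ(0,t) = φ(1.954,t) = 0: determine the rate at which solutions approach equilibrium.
Eigenvalues: λₙ = 2.944n²π²/1.954² - 0.747.
First three modes:
  n=1: λ₁ = 2.944π²/1.954² - 0.747 ≈ 6.863
  n=2: λ₂ = 11.776π²/1.954² - 0.747 ≈ 29.693
  n=3: λ₃ = 26.496π²/1.954² - 0.747 ≈ 67.744
Since 2.944π²/1.954² ≈ 7.61 > 0.747, all λₙ > 0.
The n=1 mode decays slowest → dominates as t → ∞.
Asymptotic: φ ~ c₁ sin(πx/1.954) e^{-λ₁t} with decay rate λ₁ ≈ 6.863.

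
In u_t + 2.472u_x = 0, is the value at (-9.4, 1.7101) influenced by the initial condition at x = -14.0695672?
No. Only data at x = -13.6273672 affects (-9.4, 1.7101). Advection has one-way propagation along characteristics.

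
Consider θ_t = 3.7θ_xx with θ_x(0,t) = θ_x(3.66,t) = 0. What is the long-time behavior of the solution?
As t → ∞, θ → constant (steady state). Heat is conserved (no flux at boundaries); solution approaches the spatial average.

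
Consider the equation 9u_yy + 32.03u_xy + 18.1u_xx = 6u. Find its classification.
Rewriting in standard form: 18.1u_xx + 32.03u_xy + 9u_yy - 6u = 0. Hyperbolic. (A = 18.1, B = 32.03, C = 9 gives B² - 4AC = 374.3209.)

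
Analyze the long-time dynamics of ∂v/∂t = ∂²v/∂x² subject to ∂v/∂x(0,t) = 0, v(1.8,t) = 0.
Long-time behavior: v → 0. Heat escapes through the Dirichlet boundary.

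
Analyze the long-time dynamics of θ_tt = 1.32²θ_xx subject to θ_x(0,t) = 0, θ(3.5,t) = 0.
Long-time behavior: θ oscillates (no decay). Energy is conserved; the solution oscillates indefinitely as standing waves.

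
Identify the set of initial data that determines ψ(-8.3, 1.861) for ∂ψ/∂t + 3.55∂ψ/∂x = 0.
A single point: x = -14.90655. The characteristic through (-8.3, 1.861) is x - 3.55t = const, so x = -8.3 - 3.55·1.861 = -14.90655.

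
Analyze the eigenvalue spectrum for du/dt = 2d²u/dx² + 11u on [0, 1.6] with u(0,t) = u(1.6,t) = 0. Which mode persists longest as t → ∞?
Eigenvalues: λₙ = 2n²π²/1.6² - 11.
First three modes:
  n=1: λ₁ = 2π²/1.6² - 11 ≈ -3.289
  n=2: λ₂ = 8π²/1.6² - 11 ≈ 19.843
  n=3: λ₃ = 18π²/1.6² - 11 ≈ 58.396
Since 2π²/1.6² ≈ 7.711 < 11, λ₁ < 0.
The n=1 mode grows fastest (−λₙ is largest for n=1) → dominates.
Asymptotic: u ~ c₁ sin(πx/1.6) e^{3.289t} (exponential growth at rate −λ₁ ≈ 3.289).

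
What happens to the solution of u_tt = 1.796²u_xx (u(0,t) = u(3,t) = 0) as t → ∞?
u oscillates (no decay). Energy is conserved; the solution oscillates indefinitely as standing waves.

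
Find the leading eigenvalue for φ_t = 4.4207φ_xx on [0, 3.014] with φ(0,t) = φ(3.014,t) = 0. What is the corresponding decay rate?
Eigenvalues: λₙ = 4.4207n²π²/3.014².
First three modes:
  n=1: λ₁ = 4.4207π²/3.014² ≈ 4.803
  n=2: λ₂ = 17.6828π²/3.014² ≈ 19.212 (4× faster decay)
  n=3: λ₃ = 39.7863π²/3.014² ≈ 43.226 (9× faster decay)
As t → ∞, higher modes decay exponentially faster. The n=1 mode dominates: φ ~ c₁ sin(πx/3.014) e^{-λ₁t}.
Decay rate: λ₁ = 4.4207π²/3.014² ≈ 4.803.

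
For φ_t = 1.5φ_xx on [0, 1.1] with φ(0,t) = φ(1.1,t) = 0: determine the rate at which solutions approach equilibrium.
Eigenvalues: λₙ = 1.5n²π²/1.1².
First three modes:
  n=1: λ₁ = 1.5π²/1.1² ≈ 12.235
  n=2: λ₂ = 6π²/1.1² ≈ 48.94 (4× faster decay)
  n=3: λ₃ = 13.5π²/1.1² ≈ 110.115 (9× faster decay)
As t → ∞, higher modes decay exponentially faster. The n=1 mode dominates: φ ~ c₁ sin(πx/1.1) e^{-λ₁t}.
Decay rate: λ₁ = 1.5π²/1.1² ≈ 12.235.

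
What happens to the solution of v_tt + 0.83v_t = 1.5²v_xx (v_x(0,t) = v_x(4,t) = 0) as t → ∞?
v → constant (steady state). Damping (γ=0.83) dissipates the nonconstant modes; with Neumann BCs the spatial average obeys M''+γM'=0 and tends to a finite limit.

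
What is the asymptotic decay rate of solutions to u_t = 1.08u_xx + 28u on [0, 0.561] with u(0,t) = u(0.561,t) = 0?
Eigenvalues: λₙ = 1.08n²π²/0.561² - 28.
First three modes:
  n=1: λ₁ = 1.08π²/0.561² - 28 ≈ 5.869
  n=2: λ₂ = 4.32π²/0.561² - 28 ≈ 107.475
  n=3: λ₃ = 9.72π²/0.561² - 28 ≈ 276.818
Since 1.08π²/0.561² ≈ 33.869 > 28, all λₙ > 0.
The n=1 mode decays slowest → dominates as t → ∞.
Asymptotic: u ~ c₁ sin(πx/0.561) e^{-λ₁t} with decay rate λ₁ ≈ 5.869.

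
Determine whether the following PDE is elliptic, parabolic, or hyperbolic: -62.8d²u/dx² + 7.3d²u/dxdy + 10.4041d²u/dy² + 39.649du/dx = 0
Coefficients: A = -62.8, B = 7.3, C = 10.4041. B² - 4AC = 2666.79992, which is positive, so the equation is hyperbolic.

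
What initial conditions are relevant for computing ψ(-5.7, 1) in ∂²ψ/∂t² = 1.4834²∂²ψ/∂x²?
Domain of dependence: [-7.1834, -4.2166]. Signals travel at speed 1.4834, so data within |x - -5.7| ≤ 1.4834·1 = 1.4834 can reach the point.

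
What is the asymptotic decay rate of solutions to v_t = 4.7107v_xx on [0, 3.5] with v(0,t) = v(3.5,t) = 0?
Eigenvalues: λₙ = 4.7107n²π²/3.5².
First three modes:
  n=1: λ₁ = 4.7107π²/3.5² ≈ 3.795
  n=2: λ₂ = 18.8428π²/3.5² ≈ 15.181 (4× faster decay)
  n=3: λ₃ = 42.3963π²/3.5² ≈ 34.158 (9× faster decay)
As t → ∞, higher modes decay exponentially faster. The n=1 mode dominates: v ~ c₁ sin(πx/3.5) e^{-λ₁t}.
Decay rate: λ₁ = 4.7107π²/3.5² ≈ 3.795.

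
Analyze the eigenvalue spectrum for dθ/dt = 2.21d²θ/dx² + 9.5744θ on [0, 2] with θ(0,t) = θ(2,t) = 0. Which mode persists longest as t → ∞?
Eigenvalues: λₙ = 2.21n²π²/2² - 9.5744.
First three modes:
  n=1: λ₁ = 2.21π²/2² - 9.5744 ≈ -4.121
  n=2: λ₂ = 8.84π²/2² - 9.5744 ≈ 12.237
  n=3: λ₃ = 19.89π²/2² - 9.5744 ≈ 39.502
Since 2.21π²/2² ≈ 5.453 < 9.5744, λ₁ < 0.
The n=1 mode grows fastest (−λₙ is largest for n=1) → dominates.
Asymptotic: θ ~ c₁ sin(πx/2) e^{4.121t} (exponential growth at rate −λ₁ ≈ 4.121).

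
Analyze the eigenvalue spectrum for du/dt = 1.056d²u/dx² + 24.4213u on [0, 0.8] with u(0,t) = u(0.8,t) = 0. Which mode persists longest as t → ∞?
Eigenvalues: λₙ = 1.056n²π²/0.8² - 24.4213.
First three modes:
  n=1: λ₁ = 1.056π²/0.8² - 24.4213 ≈ -8.136
  n=2: λ₂ = 4.224π²/0.8² - 24.4213 ≈ 40.718
  n=3: λ₃ = 9.504π²/0.8² - 24.4213 ≈ 122.142
Since 1.056π²/0.8² ≈ 16.285 < 24.4213, λ₁ < 0.
The n=1 mode grows fastest (−λₙ is largest for n=1) → dominates.
Asymptotic: u ~ c₁ sin(πx/0.8) e^{8.136t} (exponential growth at rate −λ₁ ≈ 8.136).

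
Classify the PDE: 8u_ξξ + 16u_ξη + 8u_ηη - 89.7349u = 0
A = 8, B = 16, C = 8. Discriminant B² - 4AC = 0. Since 0 = 0, parabolic.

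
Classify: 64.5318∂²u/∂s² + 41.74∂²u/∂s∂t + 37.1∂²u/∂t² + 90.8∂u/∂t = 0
Elliptic (discriminant = -7834.29152).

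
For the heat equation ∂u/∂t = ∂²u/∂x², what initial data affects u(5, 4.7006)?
The entire real line. The heat equation has infinite propagation speed: any initial disturbance instantly affects all points (though exponentially small far away).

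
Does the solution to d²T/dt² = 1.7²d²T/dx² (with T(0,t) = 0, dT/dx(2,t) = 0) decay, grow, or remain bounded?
T oscillates (no decay). Energy is conserved; the solution oscillates indefinitely as standing waves.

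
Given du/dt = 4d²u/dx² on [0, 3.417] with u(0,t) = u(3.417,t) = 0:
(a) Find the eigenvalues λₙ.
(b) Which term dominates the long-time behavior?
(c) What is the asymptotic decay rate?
Eigenvalues: λₙ = 4n²π²/3.417².
First three modes:
  n=1: λ₁ = 4π²/3.417² ≈ 3.381
  n=2: λ₂ = 16π²/3.417² ≈ 13.525 (4× faster decay)
  n=3: λ₃ = 36π²/3.417² ≈ 30.431 (9× faster decay)
As t → ∞, higher modes decay exponentially faster. The n=1 mode dominates: u ~ c₁ sin(πx/3.417) e^{-λ₁t}.
Decay rate: λ₁ = 4π²/3.417² ≈ 3.381.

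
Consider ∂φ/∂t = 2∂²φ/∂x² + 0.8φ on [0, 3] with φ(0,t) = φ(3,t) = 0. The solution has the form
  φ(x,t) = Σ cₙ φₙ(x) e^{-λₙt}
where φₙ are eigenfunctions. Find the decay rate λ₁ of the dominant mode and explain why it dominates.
Eigenvalues: λₙ = 2n²π²/3² - 0.8.
First three modes:
  n=1: λ₁ = 2π²/3² - 0.8 ≈ 1.393
  n=2: λ₂ = 8π²/3² - 0.8 ≈ 7.973
  n=3: λ₃ = 18π²/3² - 0.8 ≈ 18.939
Since 2π²/3² ≈ 2.193 > 0.8, all λₙ > 0.
The n=1 mode decays slowest → dominates as t → ∞.
Asymptotic: φ ~ c₁ sin(πx/3) e^{-λ₁t} with decay rate λ₁ ≈ 1.393.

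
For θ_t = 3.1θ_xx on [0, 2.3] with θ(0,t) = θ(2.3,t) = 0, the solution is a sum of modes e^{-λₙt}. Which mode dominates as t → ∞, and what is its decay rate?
Eigenvalues: λₙ = 3.1n²π²/2.3².
First three modes:
  n=1: λ₁ = 3.1π²/2.3² ≈ 5.784
  n=2: λ₂ = 12.4π²/2.3² ≈ 23.135 (4× faster decay)
  n=3: λ₃ = 27.9π²/2.3² ≈ 52.053 (9× faster decay)
As t → ∞, higher modes decay exponentially faster. The n=1 mode dominates: θ ~ c₁ sin(πx/2.3) e^{-λ₁t}.
Decay rate: λ₁ = 3.1π²/2.3² ≈ 5.784.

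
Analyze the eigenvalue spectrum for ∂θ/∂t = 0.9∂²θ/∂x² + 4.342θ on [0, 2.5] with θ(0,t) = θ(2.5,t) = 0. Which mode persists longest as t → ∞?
Eigenvalues: λₙ = 0.9n²π²/2.5² - 4.342.
First three modes:
  n=1: λ₁ = 0.9π²/2.5² - 4.342 ≈ -2.921
  n=2: λ₂ = 3.6π²/2.5² - 4.342 ≈ 1.343
  n=3: λ₃ = 8.1π²/2.5² - 4.342 ≈ 8.449
Since 0.9π²/2.5² ≈ 1.421 < 4.342, λ₁ < 0.
The n=1 mode grows fastest (−λₙ is largest for n=1) → dominates.
Asymptotic: θ ~ c₁ sin(πx/2.5) e^{2.921t} (exponential growth at rate −λ₁ ≈ 2.921).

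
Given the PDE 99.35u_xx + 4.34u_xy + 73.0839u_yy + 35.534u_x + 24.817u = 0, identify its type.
The second-order coefficients are A = 99.35, B = 4.34, C = 73.0839. Since B² - 4AC = -29024.70626 < 0, this is an elliptic PDE.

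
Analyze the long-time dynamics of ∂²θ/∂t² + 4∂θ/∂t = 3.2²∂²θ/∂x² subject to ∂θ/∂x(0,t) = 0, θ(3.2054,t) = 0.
Long-time behavior: θ → 0. Damping (γ=4) dissipates energy; oscillations decay exponentially.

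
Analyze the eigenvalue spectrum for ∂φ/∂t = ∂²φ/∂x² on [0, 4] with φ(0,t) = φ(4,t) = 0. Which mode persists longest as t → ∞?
Eigenvalues: λₙ = n²π²/4².
First three modes:
  n=1: λ₁ = π²/4² ≈ 0.617
  n=2: λ₂ = 4π²/4² ≈ 2.467 (4× faster decay)
  n=3: λ₃ = 9π²/4² ≈ 5.552 (9× faster decay)
As t → ∞, higher modes decay exponentially faster. The n=1 mode dominates: φ ~ c₁ sin(πx/4) e^{-λ₁t}.
Decay rate: λ₁ = π²/4² ≈ 0.617.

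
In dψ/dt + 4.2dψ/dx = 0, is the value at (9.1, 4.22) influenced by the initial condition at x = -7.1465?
No. Only data at x = -8.624 affects (9.1, 4.22). Advection has one-way propagation along characteristics.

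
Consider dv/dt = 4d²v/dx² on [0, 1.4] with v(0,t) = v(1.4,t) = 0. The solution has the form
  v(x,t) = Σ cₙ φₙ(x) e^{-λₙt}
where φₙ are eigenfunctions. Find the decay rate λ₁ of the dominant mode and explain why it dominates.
Eigenvalues: λₙ = 4n²π²/1.4².
First three modes:
  n=1: λ₁ = 4π²/1.4² ≈ 20.142
  n=2: λ₂ = 16π²/1.4² ≈ 80.568 (4× faster decay)
  n=3: λ₃ = 36π²/1.4² ≈ 181.278 (9× faster decay)
As t → ∞, higher modes decay exponentially faster. The n=1 mode dominates: v ~ c₁ sin(πx/1.4) e^{-λ₁t}.
Decay rate: λ₁ = 4π²/1.4² ≈ 20.142.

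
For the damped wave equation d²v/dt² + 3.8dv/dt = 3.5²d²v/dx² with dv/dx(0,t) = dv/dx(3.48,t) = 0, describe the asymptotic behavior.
v → constant (steady state). Damping (γ=3.8) dissipates the nonconstant modes; with Neumann BCs the spatial average obeys M''+γM'=0 and tends to a finite limit.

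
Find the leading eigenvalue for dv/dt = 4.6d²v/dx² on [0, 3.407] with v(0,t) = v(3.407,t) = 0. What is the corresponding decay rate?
Eigenvalues: λₙ = 4.6n²π²/3.407².
First three modes:
  n=1: λ₁ = 4.6π²/3.407² ≈ 3.911
  n=2: λ₂ = 18.4π²/3.407² ≈ 15.645 (4× faster decay)
  n=3: λ₃ = 41.4π²/3.407² ≈ 35.201 (9× faster decay)
As t → ∞, higher modes decay exponentially faster. The n=1 mode dominates: v ~ c₁ sin(πx/3.407) e^{-λ₁t}.
Decay rate: λ₁ = 4.6π²/3.407² ≈ 3.911.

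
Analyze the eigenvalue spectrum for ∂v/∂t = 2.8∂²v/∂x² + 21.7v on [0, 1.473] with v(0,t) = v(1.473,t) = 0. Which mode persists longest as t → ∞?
Eigenvalues: λₙ = 2.8n²π²/1.473² - 21.7.
First three modes:
  n=1: λ₁ = 2.8π²/1.473² - 21.7 ≈ -8.963
  n=2: λ₂ = 11.2π²/1.473² - 21.7 ≈ 29.246
  n=3: λ₃ = 25.2π²/1.473² - 21.7 ≈ 92.929
Since 2.8π²/1.473² ≈ 12.737 < 21.7, λ₁ < 0.
The n=1 mode grows fastest (−λₙ is largest for n=1) → dominates.
Asymptotic: v ~ c₁ sin(πx/1.473) e^{8.963t} (exponential growth at rate −λ₁ ≈ 8.963).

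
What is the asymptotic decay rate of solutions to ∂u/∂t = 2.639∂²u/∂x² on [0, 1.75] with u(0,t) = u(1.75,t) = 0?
Eigenvalues: λₙ = 2.639n²π²/1.75².
First three modes:
  n=1: λ₁ = 2.639π²/1.75² ≈ 8.505
  n=2: λ₂ = 10.556π²/1.75² ≈ 34.019 (4× faster decay)
  n=3: λ₃ = 23.751π²/1.75² ≈ 76.543 (9× faster decay)
As t → ∞, higher modes decay exponentially faster. The n=1 mode dominates: u ~ c₁ sin(πx/1.75) e^{-λ₁t}.
Decay rate: λ₁ = 2.639π²/1.75² ≈ 8.505.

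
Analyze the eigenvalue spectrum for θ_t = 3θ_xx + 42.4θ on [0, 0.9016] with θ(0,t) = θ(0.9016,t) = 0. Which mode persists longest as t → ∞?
Eigenvalues: λₙ = 3n²π²/0.9016² - 42.4.
First three modes:
  n=1: λ₁ = 3π²/0.9016² - 42.4 ≈ -5.976
  n=2: λ₂ = 12π²/0.9016² - 42.4 ≈ 103.298
  n=3: λ₃ = 27π²/0.9016² - 42.4 ≈ 285.42
Since 3π²/0.9016² ≈ 36.424 < 42.4, λ₁ < 0.
The n=1 mode grows fastest (−λₙ is largest for n=1) → dominates.
Asymptotic: θ ~ c₁ sin(πx/0.9016) e^{5.976t} (exponential growth at rate −λ₁ ≈ 5.976).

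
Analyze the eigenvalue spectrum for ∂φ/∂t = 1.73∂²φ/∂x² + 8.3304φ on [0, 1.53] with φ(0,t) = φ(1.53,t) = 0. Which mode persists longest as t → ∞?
Eigenvalues: λₙ = 1.73n²π²/1.53² - 8.3304.
First three modes:
  n=1: λ₁ = 1.73π²/1.53² - 8.3304 ≈ -1.036
  n=2: λ₂ = 6.92π²/1.53² - 8.3304 ≈ 20.845
  n=3: λ₃ = 15.57π²/1.53² - 8.3304 ≈ 57.315
Since 1.73π²/1.53² ≈ 7.294 < 8.3304, λ₁ < 0.
The n=1 mode grows fastest (−λₙ is largest for n=1) → dominates.
Asymptotic: φ ~ c₁ sin(πx/1.53) e^{1.036t} (exponential growth at rate −λ₁ ≈ 1.036).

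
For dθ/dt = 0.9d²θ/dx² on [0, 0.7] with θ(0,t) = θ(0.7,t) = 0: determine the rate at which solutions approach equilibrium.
Eigenvalues: λₙ = 0.9n²π²/0.7².
First three modes:
  n=1: λ₁ = 0.9π²/0.7² ≈ 18.128
  n=2: λ₂ = 3.6π²/0.7² ≈ 72.511 (4× faster decay)
  n=3: λ₃ = 8.1π²/0.7² ≈ 163.151 (9× faster decay)
As t → ∞, higher modes decay exponentially faster. The n=1 mode dominates: θ ~ c₁ sin(πx/0.7) e^{-λ₁t}.
Decay rate: λ₁ = 0.9π²/0.7² ≈ 18.128.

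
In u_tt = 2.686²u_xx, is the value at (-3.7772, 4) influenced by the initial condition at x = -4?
Yes. The domain of dependence is [-14.5212, 6.9668], and -4 ∈ [-14.5212, 6.9668].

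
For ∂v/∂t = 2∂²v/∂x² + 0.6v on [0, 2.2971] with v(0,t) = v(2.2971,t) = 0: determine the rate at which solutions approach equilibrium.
Eigenvalues: λₙ = 2n²π²/2.2971² - 0.6.
First three modes:
  n=1: λ₁ = 2π²/2.2971² - 0.6 ≈ 3.141
  n=2: λ₂ = 8π²/2.2971² - 0.6 ≈ 14.363
  n=3: λ₃ = 18π²/2.2971² - 0.6 ≈ 33.068
Since 2π²/2.2971² ≈ 3.741 > 0.6, all λₙ > 0.
The n=1 mode decays slowest → dominates as t → ∞.
Asymptotic: v ~ c₁ sin(πx/2.2971) e^{-λ₁t} with decay rate λ₁ ≈ 3.141.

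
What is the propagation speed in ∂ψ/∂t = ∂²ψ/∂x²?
Infinite. The heat equation is parabolic, not hyperbolic, so disturbances propagate instantly.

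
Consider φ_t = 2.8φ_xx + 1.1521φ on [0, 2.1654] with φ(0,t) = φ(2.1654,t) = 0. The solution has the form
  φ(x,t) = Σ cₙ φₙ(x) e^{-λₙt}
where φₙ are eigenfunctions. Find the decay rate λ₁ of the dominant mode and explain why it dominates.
Eigenvalues: λₙ = 2.8n²π²/2.1654² - 1.1521.
First three modes:
  n=1: λ₁ = 2.8π²/2.1654² - 1.1521 ≈ 4.742
  n=2: λ₂ = 11.2π²/2.1654² - 1.1521 ≈ 22.422
  n=3: λ₃ = 25.2π²/2.1654² - 1.1521 ≈ 51.89
Since 2.8π²/2.1654² ≈ 5.894 > 1.1521, all λₙ > 0.
The n=1 mode decays slowest → dominates as t → ∞.
Asymptotic: φ ~ c₁ sin(πx/2.1654) e^{-λ₁t} with decay rate λ₁ ≈ 4.742.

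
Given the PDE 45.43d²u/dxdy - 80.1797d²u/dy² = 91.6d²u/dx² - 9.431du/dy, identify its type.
Rewriting in standard form: -91.6d²u/dx² + 45.43d²u/dxdy - 80.1797d²u/dy² + 9.431du/dy = 0. The second-order coefficients are A = -91.6, B = 45.43, C = -80.1797. Since B² - 4AC = -27313.95718 < 0, this is an elliptic PDE.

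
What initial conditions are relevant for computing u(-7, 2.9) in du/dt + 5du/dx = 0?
A single point: x = -21.5. The characteristic through (-7, 2.9) is x - 5t = const, so x = -7 - 5·2.9 = -21.5.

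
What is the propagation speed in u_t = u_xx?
Infinite. The heat equation is parabolic, not hyperbolic, so disturbances propagate instantly.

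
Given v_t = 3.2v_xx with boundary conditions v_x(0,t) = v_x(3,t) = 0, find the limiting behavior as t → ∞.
v → constant (steady state). Heat is conserved (no flux at boundaries); solution approaches the spatial average.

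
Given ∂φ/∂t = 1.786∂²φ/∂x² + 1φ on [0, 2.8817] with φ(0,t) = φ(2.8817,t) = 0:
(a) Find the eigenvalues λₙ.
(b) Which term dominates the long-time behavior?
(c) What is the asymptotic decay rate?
Eigenvalues: λₙ = 1.786n²π²/2.8817² - 1.
First three modes:
  n=1: λ₁ = 1.786π²/2.8817² - 1 ≈ 1.123
  n=2: λ₂ = 7.144π²/2.8817² - 1 ≈ 7.491
  n=3: λ₃ = 16.074π²/2.8817² - 1 ≈ 18.104
Since 1.786π²/2.8817² ≈ 2.123 > 1, all λₙ > 0.
The n=1 mode decays slowest → dominates as t → ∞.
Asymptotic: φ ~ c₁ sin(πx/2.8817) e^{-λ₁t} with decay rate λ₁ ≈ 1.123.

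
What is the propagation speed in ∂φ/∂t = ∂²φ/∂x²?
Infinite. The heat equation is parabolic, not hyperbolic, so disturbances propagate instantly.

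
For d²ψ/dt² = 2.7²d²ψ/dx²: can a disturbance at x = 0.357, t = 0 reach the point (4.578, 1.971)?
Yes. The domain of dependence is [-0.7437, 9.8997], and 0.357 ∈ [-0.7437, 9.8997].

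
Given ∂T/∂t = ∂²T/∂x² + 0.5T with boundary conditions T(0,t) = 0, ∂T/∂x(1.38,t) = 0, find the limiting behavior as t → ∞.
T → 0. Diffusion dominates reaction (r=0.5 < κπ²/(4L²)≈1.3); solution decays.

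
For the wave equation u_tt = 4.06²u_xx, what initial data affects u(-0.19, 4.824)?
Domain of dependence: [-19.77544, 19.39544]. Signals travel at speed 4.06, so data within |x - -0.19| ≤ 4.06·4.824 = 19.58544 can reach the point.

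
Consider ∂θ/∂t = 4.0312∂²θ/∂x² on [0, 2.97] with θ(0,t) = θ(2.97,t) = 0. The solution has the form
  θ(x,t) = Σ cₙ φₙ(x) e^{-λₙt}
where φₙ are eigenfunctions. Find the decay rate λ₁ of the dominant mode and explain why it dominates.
Eigenvalues: λₙ = 4.0312n²π²/2.97².
First three modes:
  n=1: λ₁ = 4.0312π²/2.97² ≈ 4.51
  n=2: λ₂ = 16.1248π²/2.97² ≈ 18.042 (4× faster decay)
  n=3: λ₃ = 36.2808π²/2.97² ≈ 40.594 (9× faster decay)
As t → ∞, higher modes decay exponentially faster. The n=1 mode dominates: θ ~ c₁ sin(πx/2.97) e^{-λ₁t}.
Decay rate: λ₁ = 4.0312π²/2.97² ≈ 4.51.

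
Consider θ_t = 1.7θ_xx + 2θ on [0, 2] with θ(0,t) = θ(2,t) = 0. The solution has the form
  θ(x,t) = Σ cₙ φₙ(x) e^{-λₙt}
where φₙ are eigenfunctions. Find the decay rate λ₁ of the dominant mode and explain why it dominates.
Eigenvalues: λₙ = 1.7n²π²/2² - 2.
First three modes:
  n=1: λ₁ = 1.7π²/2² - 2 ≈ 2.195
  n=2: λ₂ = 6.8π²/2² - 2 ≈ 14.778
  n=3: λ₃ = 15.3π²/2² - 2 ≈ 35.751
Since 1.7π²/2² ≈ 4.195 > 2, all λₙ > 0.
The n=1 mode decays slowest → dominates as t → ∞.
Asymptotic: θ ~ c₁ sin(πx/2) e^{-λ₁t} with decay rate λ₁ ≈ 2.195.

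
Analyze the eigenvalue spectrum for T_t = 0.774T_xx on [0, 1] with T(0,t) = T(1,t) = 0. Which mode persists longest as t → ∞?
Eigenvalues: λₙ = 0.774n²π².
First three modes:
  n=1: λ₁ = 0.774π² ≈ 7.639
  n=2: λ₂ = 3.096π² ≈ 30.556 (4× faster decay)
  n=3: λ₃ = 6.966π² ≈ 68.752 (9× faster decay)
As t → ∞, higher modes decay exponentially faster. The n=1 mode dominates: T ~ c₁ sin(πx) e^{-λ₁t}.
Decay rate: λ₁ = 0.774π² ≈ 7.639.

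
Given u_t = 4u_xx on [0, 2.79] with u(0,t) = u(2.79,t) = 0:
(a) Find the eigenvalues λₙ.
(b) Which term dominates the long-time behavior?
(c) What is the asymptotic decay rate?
Eigenvalues: λₙ = 4n²π²/2.79².
First three modes:
  n=1: λ₁ = 4π²/2.79² ≈ 5.072
  n=2: λ₂ = 16π²/2.79² ≈ 20.287 (4× faster decay)
  n=3: λ₃ = 36π²/2.79² ≈ 45.645 (9× faster decay)
As t → ∞, higher modes decay exponentially faster. The n=1 mode dominates: u ~ c₁ sin(πx/2.79) e^{-λ₁t}.
Decay rate: λ₁ = 4π²/2.79² ≈ 5.072.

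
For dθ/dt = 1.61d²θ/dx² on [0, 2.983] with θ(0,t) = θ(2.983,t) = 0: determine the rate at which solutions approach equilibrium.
Eigenvalues: λₙ = 1.61n²π²/2.983².
First three modes:
  n=1: λ₁ = 1.61π²/2.983² ≈ 1.786
  n=2: λ₂ = 6.44π²/2.983² ≈ 7.143 (4× faster decay)
  n=3: λ₃ = 14.49π²/2.983² ≈ 16.072 (9× faster decay)
As t → ∞, higher modes decay exponentially faster. The n=1 mode dominates: θ ~ c₁ sin(πx/2.983) e^{-λ₁t}.
Decay rate: λ₁ = 1.61π²/2.983² ≈ 1.786.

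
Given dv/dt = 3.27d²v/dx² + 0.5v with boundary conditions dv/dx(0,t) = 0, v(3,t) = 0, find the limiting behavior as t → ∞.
v → 0. Diffusion dominates reaction (r=0.5 < κπ²/(4L²)≈0.9); solution decays.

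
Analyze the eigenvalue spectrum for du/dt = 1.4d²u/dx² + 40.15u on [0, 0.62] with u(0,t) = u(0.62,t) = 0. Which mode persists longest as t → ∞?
Eigenvalues: λₙ = 1.4n²π²/0.62² - 40.15.
First three modes:
  n=1: λ₁ = 1.4π²/0.62² - 40.15 ≈ -4.205
  n=2: λ₂ = 5.6π²/0.62² - 40.15 ≈ 103.632
  n=3: λ₃ = 12.6π²/0.62² - 40.15 ≈ 283.359
Since 1.4π²/0.62² ≈ 35.945 < 40.15, λ₁ < 0.
The n=1 mode grows fastest (−λₙ is largest for n=1) → dominates.
Asymptotic: u ~ c₁ sin(πx/0.62) e^{4.205t} (exponential growth at rate −λ₁ ≈ 4.205).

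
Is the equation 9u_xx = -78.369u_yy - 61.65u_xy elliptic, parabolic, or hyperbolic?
Rewriting in standard form: 9u_xx + 61.65u_xy + 78.369u_yy = 0. Computing B² - 4AC with A = 9, B = 61.65, C = 78.369: discriminant = 979.4385 (positive). Answer: hyperbolic.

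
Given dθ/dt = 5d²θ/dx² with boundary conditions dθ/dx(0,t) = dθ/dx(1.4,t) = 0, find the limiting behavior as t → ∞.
θ → constant (steady state). Heat is conserved (no flux at boundaries); solution approaches the spatial average.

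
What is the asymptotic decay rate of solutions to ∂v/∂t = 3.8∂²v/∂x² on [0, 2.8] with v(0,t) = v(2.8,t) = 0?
Eigenvalues: λₙ = 3.8n²π²/2.8².
First three modes:
  n=1: λ₁ = 3.8π²/2.8² ≈ 4.784
  n=2: λ₂ = 15.2π²/2.8² ≈ 19.135 (4× faster decay)
  n=3: λ₃ = 34.2π²/2.8² ≈ 43.054 (9× faster decay)
As t → ∞, higher modes decay exponentially faster. The n=1 mode dominates: v ~ c₁ sin(πx/2.8) e^{-λ₁t}.
Decay rate: λ₁ = 3.8π²/2.8² ≈ 4.784.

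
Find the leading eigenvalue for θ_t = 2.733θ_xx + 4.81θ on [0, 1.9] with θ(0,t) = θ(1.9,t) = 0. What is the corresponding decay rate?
Eigenvalues: λₙ = 2.733n²π²/1.9² - 4.81.
First three modes:
  n=1: λ₁ = 2.733π²/1.9² - 4.81 ≈ 2.662
  n=2: λ₂ = 10.932π²/1.9² - 4.81 ≈ 25.078
  n=3: λ₃ = 24.597π²/1.9² - 4.81 ≈ 62.437
Since 2.733π²/1.9² ≈ 7.472 > 4.81, all λₙ > 0.
The n=1 mode decays slowest → dominates as t → ∞.
Asymptotic: θ ~ c₁ sin(πx/1.9) e^{-λ₁t} with decay rate λ₁ ≈ 2.662.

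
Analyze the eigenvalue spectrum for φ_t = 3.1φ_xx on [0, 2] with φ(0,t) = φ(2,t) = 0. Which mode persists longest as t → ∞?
Eigenvalues: λₙ = 3.1n²π²/2².
First three modes:
  n=1: λ₁ = 3.1π²/2² ≈ 7.649
  n=2: λ₂ = 12.4π²/2² ≈ 30.596 (4× faster decay)
  n=3: λ₃ = 27.9π²/2² ≈ 68.84 (9× faster decay)
As t → ∞, higher modes decay exponentially faster. The n=1 mode dominates: φ ~ c₁ sin(πx/2) e^{-λ₁t}.
Decay rate: λ₁ = 3.1π²/2² ≈ 7.649.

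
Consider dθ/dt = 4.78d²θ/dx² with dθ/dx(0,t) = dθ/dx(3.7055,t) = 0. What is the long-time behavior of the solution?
As t → ∞, θ → constant (steady state). Heat is conserved (no flux at boundaries); solution approaches the spatial average.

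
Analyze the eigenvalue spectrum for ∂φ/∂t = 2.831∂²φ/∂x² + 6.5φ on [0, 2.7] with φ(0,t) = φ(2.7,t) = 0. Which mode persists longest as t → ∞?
Eigenvalues: λₙ = 2.831n²π²/2.7² - 6.5.
First three modes:
  n=1: λ₁ = 2.831π²/2.7² - 6.5 ≈ -2.667
  n=2: λ₂ = 11.324π²/2.7² - 6.5 ≈ 8.831
  n=3: λ₃ = 25.479π²/2.7² - 6.5 ≈ 27.995
Since 2.831π²/2.7² ≈ 3.833 < 6.5, λ₁ < 0.
The n=1 mode grows fastest (−λₙ is largest for n=1) → dominates.
Asymptotic: φ ~ c₁ sin(πx/2.7) e^{2.667t} (exponential growth at rate −λ₁ ≈ 2.667).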